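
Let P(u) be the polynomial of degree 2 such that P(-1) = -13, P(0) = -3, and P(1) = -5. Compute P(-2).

Write P(u) = au^2 + bu + c. Substituting each data point gives a linear system:
  a - b + c = -13
  c = -3
  a + b + c = -5
Solving the system yields a = -6, b = 4, c = -3.
So P(u) = -6u^2 + 4u - 3.
Then P(-2) = -35.

-35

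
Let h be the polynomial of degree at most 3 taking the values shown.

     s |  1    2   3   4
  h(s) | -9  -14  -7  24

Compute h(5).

Forward differences of the values at s = 1, 2, 3, 4:
  h  : -9  -14  -7  24
  Δ  : -5  7  31
  Δ^2: 12  24
  Δ^3: 12
The third differences are constant, confirming degree 3.
Interpolating (Newton forward form) and evaluating at s = 5 gives h(5) = 91.

91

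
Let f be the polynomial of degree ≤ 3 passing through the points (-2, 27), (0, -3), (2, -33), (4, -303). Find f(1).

-3

Using the Lagrange interpolation formula with nodes -2, 0, 2, 4:
  L_0(u) = u(u - 2)(u - 4) / -48
  L_1(u) = (u + 2)(u - 2)(u - 4) / 16
  L_2(u) = (u + 2)u(u - 4) / -16
  L_3(u) = (u + 2)u(u - 2) / 48
Then f(u) = 27·L_0(u) - 3·L_1(u) - 33·L_2(u) - 303·L_3(u).
Expanding and collecting terms gives f(u) = -5u^3 + 5u - 3.
Evaluating at u = 1: f(1) = -3.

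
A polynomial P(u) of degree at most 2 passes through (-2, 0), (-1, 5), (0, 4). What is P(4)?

-60

Forward differences of the values at u = -2, -1, 0:
  P  : 0  5  4
  Δ  : 5  -1
  Δ^2: -6
The second differences are constant, confirming degree 2.
Interpolating (Newton forward form) and evaluating at u = 4 gives P(4) = -60.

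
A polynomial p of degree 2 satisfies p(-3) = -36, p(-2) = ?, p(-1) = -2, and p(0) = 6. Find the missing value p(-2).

The 3 known points determine the degree-2 polynomial uniquely.
Write p(t) = at^2 + bt + c. Substituting each data point gives a linear system:
  9a - 3b + c = -36
  a - b + c = -2
  c = 6
Solving the system yields a = -3, b = 5, c = 6.
So p(t) = -3t^2 + 5t + 6.
Then p(-2) = -16.

-16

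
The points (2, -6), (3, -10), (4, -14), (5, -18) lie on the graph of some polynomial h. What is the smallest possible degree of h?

1

Forward differences of the values at u = 2, 3, 4, 5:
  h  : -6  -10  -14  -18
  Δ  : -4  -4  -4
  Δ^2: 0  0
  Δ^3: 0
The first differences are constant (-4) and nonzero, while all higher differences vanish, so the minimal degree is 1.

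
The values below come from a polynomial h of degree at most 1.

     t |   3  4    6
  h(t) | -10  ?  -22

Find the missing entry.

-14

The 2 known points determine the degree-1 polynomial uniquely.
Write h(t) = at + b. Substituting each data point gives a linear system:
  3a + b = -10
  6a + b = -22
Solving the system yields a = -4, b = 2.
So h(t) = -4t + 2.
Then h(4) = -14.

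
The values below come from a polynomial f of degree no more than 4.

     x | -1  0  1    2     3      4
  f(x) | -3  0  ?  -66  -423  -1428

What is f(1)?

3

The 5 known points determine the degree-4 polynomial uniquely.
Write f(x) = ax^4 + bx^3 + cx^2 + dx + e. Substituting each data point gives a linear system:
  a - b + c - d + e = -3
  e = 0
  16a + 8b + 4c + 2d + e = -66
  81a + 27b + 9c + 3d + e = -423
  256a + 64b + 16c + 4d + e = -1428
Solving the system yields a = -6, b = 0, c = 6, d = 3, e = 0.
So f(x) = -6x⁴ + 6x² + 3x.
Then f(1) = 3.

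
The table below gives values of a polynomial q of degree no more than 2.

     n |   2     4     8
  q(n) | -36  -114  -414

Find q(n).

q(n) = -6n^2 - 3n - 6

Using the Lagrange interpolation formula with nodes 2, 4, 8:
  L_0(n) = (n - 4)(n - 8) / 12
  L_1(n) = (n - 2)(n - 8) / -8
  L_2(n) = (n - 2)(n - 4) / 24
Then q(n) = -36·L_0(n) - 114·L_1(n) - 414·L_2(n).
Expanding and collecting terms gives q(n) = -6n^2 - 3n - 6.
Check: q(4) = -114. ✓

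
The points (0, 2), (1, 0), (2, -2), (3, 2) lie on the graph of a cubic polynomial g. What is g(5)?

52

Forward differences of the values at x = 0, 1, 2, 3:
  g  : 2  0  -2  2
  Δ  : -2  -2  4
  Δ^2: 0  6
  Δ^3: 6
The third differences are constant, confirming degree 3.
Interpolating (Newton forward form) and evaluating at x = 5 gives g(5) = 52.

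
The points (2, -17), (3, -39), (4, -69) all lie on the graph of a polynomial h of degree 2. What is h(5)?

Write h(n) = an^2 + bn + c. Substituting each data point gives a linear system:
  4a + 2b + c = -17
  9a + 3b + c = -39
  16a + 4b + c = -69
Solving the system yields a = -4, b = -2, c = 3.
So h(n) = -4n^2 - 2n + 3.
Then h(5) = -107.

-107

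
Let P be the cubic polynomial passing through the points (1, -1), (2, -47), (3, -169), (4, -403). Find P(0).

Forward differences of the values at s = 1, 2, 3, 4:
  P  : -1  -47  -169  -403
  Δ  : -46  -122  -234
  Δ^2: -76  -112
  Δ^3: -36
The third differences are constant, confirming degree 3.
Interpolating (Newton forward form) and evaluating at s = 0 gives P(0) = 5.

5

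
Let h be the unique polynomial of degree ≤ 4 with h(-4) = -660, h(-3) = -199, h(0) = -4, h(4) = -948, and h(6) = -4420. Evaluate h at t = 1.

-15

Using the Lagrange interpolation formula with nodes -4, -3, 0, 4, 6:
  L_0(t) = (t + 3)t(t - 4)(t - 6) / 320
  L_1(t) = (t + 4)t(t - 4)(t - 6) / -189
  L_2(t) = (t + 4)(t + 3)(t - 4)(t - 6) / 288
  L_3(t) = (t + 4)(t + 3)t(t - 6) / -448
  L_4(t) = (t + 4)(t + 3)t(t - 4) / 1080
Then h(t) = -660·L_0(t) - 199·L_1(t) - 4·L_2(t) - 948·L_3(t) - 4420·L_4(t).
Expanding and collecting terms gives h(t) = -3t⁴ - 2t³ - 2t² - 4t - 4.
Evaluating at t = 1: h(1) = -15.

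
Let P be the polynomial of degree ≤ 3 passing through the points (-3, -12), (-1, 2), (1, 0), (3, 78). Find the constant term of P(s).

-3

Write P(s) = as^3 + bs^2 + cs + d. Substituting each data point gives a linear system:
  -27a + 9b - 3c + d = -12
  -a + b - c + d = 2
  a + b + c + d = 0
  27a + 9b + 3c + d = 78
Solving the system yields a = 2, b = 4, c = -3, d = -3.
So P(s) = 2s^3 + 4s^2 - 3s - 3.
The constant term is -3.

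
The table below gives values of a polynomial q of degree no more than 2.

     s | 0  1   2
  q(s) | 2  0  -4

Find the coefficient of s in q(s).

-1

Write q(s) = as^2 + bs + c. Substituting each data point gives a linear system:
  c = 2
  a + b + c = 0
  4a + 2b + c = -4
Solving the system yields a = -1, b = -1, c = 2.
So q(s) = -s² - s + 2.
The coefficient of s is -1.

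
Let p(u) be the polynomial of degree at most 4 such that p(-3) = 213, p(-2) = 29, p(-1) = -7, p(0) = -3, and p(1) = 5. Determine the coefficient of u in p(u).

Write p(u) = au^4 + bu^3 + cu^2 + du + e. Substituting each data point gives a linear system:
  81a - 27b + 9c - 3d + e = 213
  16a - 8b + 4c - 2d + e = 29
  a - b + c - d + e = -7
  e = -3
  a + b + c + d + e = 5
Solving the system yields a = 3, b = 0, c = -1, d = 6, e = -3.
So p(u) = 3u^4 - u^2 + 6u - 3.
The coefficient of u is 6.

6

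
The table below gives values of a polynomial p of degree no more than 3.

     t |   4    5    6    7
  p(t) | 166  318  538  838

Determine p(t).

Write p(t) = at^3 + bt^2 + ct + d. Substituting each data point gives a linear system:
  64a + 16b + 4c + d = 166
  125a + 25b + 5c + d = 318
  216a + 36b + 6c + d = 538
  343a + 49b + 7c + d = 838
Solving the system yields a = 2, b = 4, c = -6, d = -2.
So p(t) = 2t^3 + 4t^2 - 6t - 2.
Check: p(6) = 538. ✓

p(t) = 2t^3 + 4t^2 - 6t - 2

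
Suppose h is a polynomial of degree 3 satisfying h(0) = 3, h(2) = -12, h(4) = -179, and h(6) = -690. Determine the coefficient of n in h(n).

-3/2

Write h(n) = an^3 + bn^2 + cn + d. Substituting each data point gives a linear system:
  d = 3
  8a + 4b + 2c + d = -12
  64a + 16b + 4c + d = -179
  216a + 36b + 6c + d = -690
Solving the system yields a = -4, b = 5, c = -3/2, d = 3.
So h(n) = -4n³ + 5n² - (3/2)n + 3.
The coefficient of n is -3/2.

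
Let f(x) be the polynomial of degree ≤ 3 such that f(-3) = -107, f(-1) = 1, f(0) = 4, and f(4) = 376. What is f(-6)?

Using the Lagrange interpolation formula with nodes -3, -1, 0, 4:
  L_0(x) = (x + 1)x(x - 4) / -42
  L_1(x) = (x + 3)x(x - 4) / 10
  L_2(x) = (x + 3)(x + 1)(x - 4) / -12
  L_3(x) = (x + 3)(x + 1)x / 140
Then f(x) = -107·L_0(x) + 1·L_1(x) + 4·L_2(x) + 376·L_3(x).
Expanding and collecting terms gives f(x) = 5x^3 + 3x^2 + x + 4.
Evaluating at x = -6: f(-6) = -974.

-974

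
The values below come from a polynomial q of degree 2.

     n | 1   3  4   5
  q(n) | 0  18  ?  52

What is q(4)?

33

The 3 known points determine the degree-2 polynomial uniquely.
Write q(n) = an^2 + bn + c. Substituting each data point gives a linear system:
  a + b + c = 0
  9a + 3b + c = 18
  25a + 5b + c = 52
Solving the system yields a = 2, b = 1, c = -3.
So q(n) = 2n² + n - 3.
Then q(4) = 33.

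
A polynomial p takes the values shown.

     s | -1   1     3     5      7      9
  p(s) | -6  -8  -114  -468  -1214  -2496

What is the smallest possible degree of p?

3

Forward differences of the values at s = -1, 1, 3, 5, 7, 9:
  p  : -6  -8  -114  -468  -1214  -2496
  Δ  : -2  -106  -354  -746  -1282
  Δ^2: -104  -248  -392  -536
  Δ^3: -144  -144  -144
  Δ^4: 0  0
  Δ^5: 0
The third differences are constant (-144) and nonzero, while all higher differences vanish, so the minimal degree is 3.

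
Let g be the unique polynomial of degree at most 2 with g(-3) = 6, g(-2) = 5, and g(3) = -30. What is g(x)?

Write g(x) = ax^2 + bx + c. Substituting each data point gives a linear system:
  9a - 3b + c = 6
  4a - 2b + c = 5
  9a + 3b + c = -30
Solving the system yields a = -1, b = -6, c = -3.
So g(x) = -x^2 - 6x - 3.
Check: g(-2) = 5. ✓

g(x) = -x^2 - 6x - 3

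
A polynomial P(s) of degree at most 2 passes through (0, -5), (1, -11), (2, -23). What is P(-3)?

-23

Write P(s) = as^2 + bs + c. Substituting each data point gives a linear system:
  c = -5
  a + b + c = -11
  4a + 2b + c = -23
Solving the system yields a = -3, b = -3, c = -5.
So P(s) = -3s^2 - 3s - 5.
Then P(-3) = -23.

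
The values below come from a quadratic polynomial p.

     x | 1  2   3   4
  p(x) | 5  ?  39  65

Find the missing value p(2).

19

On equispaced nodes a degree-2 polynomial has vanishing third forward difference, so
  - p(1) + 3·p(2) - 3·p(3) + p(4) = 0.
Substituting the known values and solving for p(2):
  3·p(2) = 57
  p(2) = 19.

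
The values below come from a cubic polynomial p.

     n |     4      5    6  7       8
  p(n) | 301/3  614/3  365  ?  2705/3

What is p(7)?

On equispaced nodes a degree-3 polynomial has vanishing fourth forward difference, so
  p(4) - 4·p(5) + 6·p(6) - 4·p(7) + p(8) = 0.
Substituting the known values and solving for p(7):
  -4·p(7) = -7120/3
  p(7) = 1780/3.

1780/3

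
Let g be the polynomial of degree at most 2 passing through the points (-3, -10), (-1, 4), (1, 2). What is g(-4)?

-23

Write g(u) = au^2 + bu + c. Substituting each data point gives a linear system:
  9a - 3b + c = -10
  a - b + c = 4
  a + b + c = 2
Solving the system yields a = -2, b = -1, c = 5.
So g(u) = -2u^2 - u + 5.
Then g(-4) = -23.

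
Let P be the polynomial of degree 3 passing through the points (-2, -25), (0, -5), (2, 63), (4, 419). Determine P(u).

Using the Lagrange interpolation formula with nodes -2, 0, 2, 4:
  L_0(u) = u(u - 2)(u - 4) / -48
  L_1(u) = (u + 2)(u - 2)(u - 4) / 16
  L_2(u) = (u + 2)u(u - 4) / -16
  L_3(u) = (u + 2)u(u - 2) / 48
Then P(u) = -25·L_0(u) - 5·L_1(u) + 63·L_2(u) + 419·L_3(u).
Expanding and collecting terms gives P(u) = 5u^3 + 6u^2 + 2u - 5.
Check: P(2) = 63. ✓

P(u) = 5u^3 + 6u^2 + 2u - 5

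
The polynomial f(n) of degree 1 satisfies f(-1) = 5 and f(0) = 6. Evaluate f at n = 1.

7

Using the Lagrange interpolation formula with nodes -1, 0:
  L_0(n) = n / -1
  L_1(n) = (n + 1) / 1
Then f(n) = 5·L_0(n) + 6·L_1(n).
Expanding and collecting terms gives f(n) = n + 6.
Evaluating at n = 1: f(1) = 7.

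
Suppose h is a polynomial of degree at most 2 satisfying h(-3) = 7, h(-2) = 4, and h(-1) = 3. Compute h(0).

4

Write h(t) = at^2 + bt + c. Substituting each data point gives a linear system:
  9a - 3b + c = 7
  4a - 2b + c = 4
  a - b + c = 3
Solving the system yields a = 1, b = 2, c = 4.
So h(t) = t^2 + 2t + 4.
Then h(0) = 4.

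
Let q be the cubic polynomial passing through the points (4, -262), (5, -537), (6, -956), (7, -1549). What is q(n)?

Write q(n) = an^3 + bn^2 + cn + d. Substituting each data point gives a linear system:
  64a + 16b + 4c + d = -262
  125a + 25b + 5c + d = -537
  216a + 36b + 6c + d = -956
  343a + 49b + 7c + d = -1549
Solving the system yields a = -5, b = 3, c = 3, d = -2.
So q(n) = -5n^3 + 3n^2 + 3n - 2.
Check: q(4) = -262. ✓

q(n) = -5n^3 + 3n^2 + 3n - 2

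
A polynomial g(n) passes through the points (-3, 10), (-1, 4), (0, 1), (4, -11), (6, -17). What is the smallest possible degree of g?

1

Divided differences on the nodes -3, -1, 0, 4, 6:
  order 0: 10  4  1  -11  -17
  order 1: -3  -3  -3  -3
  order 2: 0  0  0
  order 3: 0  0
  order 4: 0
The order-1 divided differences are all -3 (nonzero) and every higher order vanishes, so the data lies on a polynomial of degree exactly 1.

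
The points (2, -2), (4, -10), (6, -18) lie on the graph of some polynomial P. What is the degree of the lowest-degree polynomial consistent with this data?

1

Forward differences of the values at t = 2, 4, 6:
  P  : -2  -10  -18
  Δ  : -8  -8
  Δ^2: 0
The first differences are constant (-8) and nonzero, while all higher differences vanish, so the minimal degree is 1.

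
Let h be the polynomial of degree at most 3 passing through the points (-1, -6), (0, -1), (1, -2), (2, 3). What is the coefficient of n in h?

Write h(n) = an^3 + bn^2 + cn + d. Substituting each data point gives a linear system:
  -a + b - c + d = -6
  d = -1
  a + b + c + d = -2
  8a + 4b + 2c + d = 3
Solving the system yields a = 2, b = -3, c = 0, d = -1.
So h(n) = 2n³ - 3n² - 1.
The coefficient of n is 0.

0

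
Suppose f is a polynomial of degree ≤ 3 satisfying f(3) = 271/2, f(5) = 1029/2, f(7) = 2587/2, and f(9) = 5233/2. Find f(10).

Write f(n) = an^3 + bn^2 + cn + d. Substituting each data point gives a linear system:
  27a + 9b + 3c + d = 271/2
  125a + 25b + 5c + d = 1029/2
  343a + 49b + 7c + d = 2587/2
  729a + 81b + 9c + d = 5233/2
Solving the system yields a = 3, b = 5, c = 5/2, d = 2.
So f(n) = 3n^3 + 5n^2 + (5/2)n + 2.
Then f(10) = 3527.

3527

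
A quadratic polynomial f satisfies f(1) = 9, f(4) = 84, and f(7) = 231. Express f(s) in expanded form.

Write f(s) = as^2 + bs + c. Substituting each data point gives a linear system:
  a + b + c = 9
  16a + 4b + c = 84
  49a + 7b + c = 231
Solving the system yields a = 4, b = 5, c = 0.
So f(s) = 4s² + 5s.
Check: f(7) = 231. ✓

f(s) = 4s^2 + 5s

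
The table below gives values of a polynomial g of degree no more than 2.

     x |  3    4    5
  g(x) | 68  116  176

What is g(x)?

Using the Lagrange interpolation formula with nodes 3, 4, 5:
  L_0(x) = (x - 4)(x - 5) / 2
  L_1(x) = (x - 3)(x - 5) / -1
  L_2(x) = (x - 3)(x - 4) / 2
Then g(x) = 68·L_0(x) + 116·L_1(x) + 176·L_2(x).
Expanding and collecting terms gives g(x) = 6x² + 6x - 4.
Check: g(5) = 176. ✓

g(x) = 6x^2 + 6x - 4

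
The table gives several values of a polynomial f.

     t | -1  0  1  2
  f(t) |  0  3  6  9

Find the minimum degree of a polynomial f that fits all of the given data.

Forward differences of the values at t = -1, 0, 1, 2:
  f  : 0  3  6  9
  Δ  : 3  3  3
  Δ^2: 0  0
  Δ^3: 0
The first differences are constant (3) and nonzero, while all higher differences vanish, so the minimal degree is 1.

1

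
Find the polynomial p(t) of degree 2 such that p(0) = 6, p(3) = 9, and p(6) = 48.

p(t) = 2t^2 - 5t + 6

Write p(t) = at^2 + bt + c. Substituting each data point gives a linear system:
  c = 6
  9a + 3b + c = 9
  36a + 6b + c = 48
Solving the system yields a = 2, b = -5, c = 6.
So p(t) = 2t^2 - 5t + 6.
Check: p(3) = 9. ✓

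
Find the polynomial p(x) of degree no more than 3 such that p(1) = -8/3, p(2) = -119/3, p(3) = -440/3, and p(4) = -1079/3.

p(x) = -6x^3 + x^2 + 2x + 1/3

Using the Lagrange interpolation formula with nodes 1, 2, 3, 4:
  L_0(x) = (x - 2)(x - 3)(x - 4) / -6
  L_1(x) = (x - 1)(x - 3)(x - 4) / 2
  L_2(x) = (x - 1)(x - 2)(x - 4) / -2
  L_3(x) = (x - 1)(x - 2)(x - 3) / 6
Then p(x) = -8/3·L_0(x) - 119/3·L_1(x) - 440/3·L_2(x) - 1079/3·L_3(x).
Expanding and collecting terms gives p(x) = -6x^3 + x^2 + 2x + 1/3.
Check: p(2) = -119/3. ✓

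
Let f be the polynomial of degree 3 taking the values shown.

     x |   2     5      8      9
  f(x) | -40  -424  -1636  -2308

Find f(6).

Write f(x) = ax^3 + bx^2 + cx + d. Substituting each data point gives a linear system:
  8a + 4b + 2c + d = -40
  125a + 25b + 5c + d = -424
  512a + 64b + 8c + d = -1636
  729a + 81b + 9c + d = -2308
Solving the system yields a = -3, b = -1, c = -4, d = -4.
So f(x) = -3x^3 - x^2 - 4x - 4.
Then f(6) = -712.

-712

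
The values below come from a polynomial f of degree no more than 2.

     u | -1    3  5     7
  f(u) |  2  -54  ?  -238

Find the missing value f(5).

-130

The 3 known points determine the degree-2 polynomial uniquely.
Write f(u) = au^2 + bu + c. Substituting each data point gives a linear system:
  a - b + c = 2
  9a + 3b + c = -54
  49a + 7b + c = -238
Solving the system yields a = -4, b = -6, c = 0.
So f(u) = -4u² - 6u.
Then f(5) = -130.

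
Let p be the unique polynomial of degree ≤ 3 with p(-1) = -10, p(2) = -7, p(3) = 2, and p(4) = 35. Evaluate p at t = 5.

Write p(t) = at^3 + bt^2 + ct + d. Substituting each data point gives a linear system:
  -a + b - c + d = -10
  8a + 4b + 2c + d = -7
  27a + 9b + 3c + d = 2
  64a + 16b + 4c + d = 35
Solving the system yields a = 2, b = -6, c = 1, d = -1.
So p(t) = 2t³ - 6t² + t - 1.
Then p(5) = 104.

104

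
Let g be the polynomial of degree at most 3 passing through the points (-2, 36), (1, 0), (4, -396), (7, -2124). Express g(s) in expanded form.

Write g(s) = as^3 + bs^2 + cs + d. Substituting each data point gives a linear system:
  -8a + 4b - 2c + d = 36
  a + b + c + d = 0
  64a + 16b + 4c + d = -396
  343a + 49b + 7c + d = -2124
Solving the system yields a = -6, b = -2, c = 4, d = 4.
So g(s) = -6s^3 - 2s^2 + 4s + 4.
Check: g(1) = 0. ✓

g(s) = -6s^3 - 2s^2 + 4s + 4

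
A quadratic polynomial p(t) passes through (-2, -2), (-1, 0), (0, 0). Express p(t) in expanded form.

Write p(t) = at^2 + bt + c. Substituting each data point gives a linear system:
  4a - 2b + c = -2
  a - b + c = 0
  c = 0
Solving the system yields a = -1, b = -1, c = 0.
So p(t) = -t² - t.
Check: p(-1) = 0. ✓

p(t) = -t^2 - t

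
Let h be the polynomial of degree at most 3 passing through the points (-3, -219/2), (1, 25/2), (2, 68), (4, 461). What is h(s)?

Write h(s) = as^3 + bs^2 + cs + d. Substituting each data point gives a linear system:
  -27a + 9b - 3c + d = -219/2
  a + b + c + d = 25/2
  8a + 4b + 2c + d = 68
  64a + 16b + 4c + d = 461
Solving the system yields a = 6, b = 5, c = -3/2, d = 3.
So h(s) = 6s³ + 5s² - (3/2)s + 3.
Check: h(2) = 68. ✓

h(s) = 6s^3 + 5s^2 - (3/2)s + 3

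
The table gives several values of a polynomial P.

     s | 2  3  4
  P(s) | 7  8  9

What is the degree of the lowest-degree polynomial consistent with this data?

1

Forward differences of the values at s = 2, 3, 4:
  P  : 7  8  9
  Δ  : 1  1
  Δ^2: 0
The first differences are constant (1) and nonzero, while all higher differences vanish, so the minimal degree is 1.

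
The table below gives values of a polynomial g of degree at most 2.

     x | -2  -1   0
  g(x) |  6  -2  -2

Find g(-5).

Forward differences of the values at x = -2, -1, 0:
  g  : 6  -2  -2
  Δ  : -8  0
  Δ^2: 8
The second differences are constant, confirming degree 2.
Interpolating (Newton forward form) and evaluating at x = -5 gives g(-5) = 78.

78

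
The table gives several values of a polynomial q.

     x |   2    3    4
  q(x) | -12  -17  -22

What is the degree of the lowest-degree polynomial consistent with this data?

1

Forward differences of the values at x = 2, 3, 4:
  q  : -12  -17  -22
  Δ  : -5  -5
  Δ^2: 0
The first differences are constant (-5) and nonzero, while all higher differences vanish, so the minimal degree is 1.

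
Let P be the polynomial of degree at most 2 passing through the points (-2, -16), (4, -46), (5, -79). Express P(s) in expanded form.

Write P(s) = as^2 + bs + c. Substituting each data point gives a linear system:
  4a - 2b + c = -16
  16a + 4b + c = -46
  25a + 5b + c = -79
Solving the system yields a = -4, b = 3, c = 6.
So P(s) = -4s^2 + 3s + 6.
Check: P(4) = -46. ✓

P(s) = -4s^2 + 3s + 6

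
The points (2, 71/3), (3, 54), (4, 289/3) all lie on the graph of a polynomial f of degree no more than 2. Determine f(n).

f(n) = 6n^2 + (1/3)n - 1

Using the Lagrange interpolation formula with nodes 2, 3, 4:
  L_0(n) = (n - 3)(n - 4) / 2
  L_1(n) = (n - 2)(n - 4) / -1
  L_2(n) = (n - 2)(n - 3) / 2
Then f(n) = 71/3·L_0(n) + 54·L_1(n) + 289/3·L_2(n).
Expanding and collecting terms gives f(n) = 6n² + (1/3)n - 1.
Check: f(2) = 71/3. ✓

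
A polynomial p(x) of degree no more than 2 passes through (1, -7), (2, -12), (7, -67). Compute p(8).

Using the Lagrange interpolation formula with nodes 1, 2, 7:
  L_0(x) = (x - 2)(x - 7) / 6
  L_1(x) = (x - 1)(x - 7) / -5
  L_2(x) = (x - 1)(x - 2) / 30
Then p(x) = -7·L_0(x) - 12·L_1(x) - 67·L_2(x).
Expanding and collecting terms gives p(x) = -x^2 - 2x - 4.
Evaluating at x = 8: p(8) = -84.

-84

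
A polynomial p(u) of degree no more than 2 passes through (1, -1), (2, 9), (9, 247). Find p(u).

p(u) = 3u^2 + u - 5

Using the Lagrange interpolation formula with nodes 1, 2, 9:
  L_0(u) = (u - 2)(u - 9) / 8
  L_1(u) = (u - 1)(u - 9) / -7
  L_2(u) = (u - 1)(u - 2) / 56
Then p(u) = -1·L_0(u) + 9·L_1(u) + 247·L_2(u).
Expanding and collecting terms gives p(u) = 3u² + u - 5.
Check: p(2) = 9. ✓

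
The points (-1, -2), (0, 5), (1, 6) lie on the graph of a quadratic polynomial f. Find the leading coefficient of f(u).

Write f(u) = au^2 + bu + c. Substituting each data point gives a linear system:
  a - b + c = -2
  c = 5
  a + b + c = 6
Solving the system yields a = -3, b = 4, c = 5.
So f(u) = -3u² + 4u + 5.
The leading coefficient is -3.

-3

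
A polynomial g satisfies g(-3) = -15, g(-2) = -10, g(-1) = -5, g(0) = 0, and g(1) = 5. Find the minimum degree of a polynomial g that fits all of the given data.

1

Forward differences of the values at u = -3, -2, -1, 0, 1:
  g  : -15  -10  -5  0  5
  Δ  : 5  5  5  5
  Δ^2: 0  0  0
  Δ^3: 0  0
  Δ^4: 0
The first differences are constant (5) and nonzero, while all higher differences vanish, so the minimal degree is 1.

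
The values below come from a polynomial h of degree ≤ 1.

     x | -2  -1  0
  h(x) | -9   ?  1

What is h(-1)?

On equispaced nodes a degree-1 polynomial has vanishing second forward difference, so
  h(-2) - 2·h(-1) + h(0) = 0.
Substituting the known values and solving for h(-1):
  -2·h(-1) = 8
  h(-1) = -4.

-4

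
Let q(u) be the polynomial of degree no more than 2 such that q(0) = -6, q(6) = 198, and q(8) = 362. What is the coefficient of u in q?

-2

Write q(u) = au^2 + bu + c. Substituting each data point gives a linear system:
  c = -6
  36a + 6b + c = 198
  64a + 8b + c = 362
Solving the system yields a = 6, b = -2, c = -6.
So q(u) = 6u² - 2u - 6.
The coefficient of u is -2.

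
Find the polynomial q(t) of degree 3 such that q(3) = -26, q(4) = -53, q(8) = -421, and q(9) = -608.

q(t) = -t^3 + 2t^2 - 4t - 5

Write q(t) = at^3 + bt^2 + ct + d. Substituting each data point gives a linear system:
  27a + 9b + 3c + d = -26
  64a + 16b + 4c + d = -53
  512a + 64b + 8c + d = -421
  729a + 81b + 9c + d = -608
Solving the system yields a = -1, b = 2, c = -4, d = -5.
So q(t) = -t³ + 2t² - 4t - 5.
Check: q(4) = -53. ✓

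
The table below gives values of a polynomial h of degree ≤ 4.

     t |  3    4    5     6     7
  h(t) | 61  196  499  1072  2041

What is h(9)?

5791

Write h(t) = at^4 + bt^3 + ct^2 + dt + e. Substituting each data point gives a linear system:
  81a + 27b + 9c + 3d + e = 61
  256a + 64b + 16c + 4d + e = 196
  625a + 125b + 25c + 5d + e = 499
  1296a + 216b + 36c + 6d + e = 1072
  2401a + 343b + 49c + 7d + e = 2041
Solving the system yields a = 1, b = -1, c = -1, d = 4, e = 4.
So h(t) = t⁴ - t³ - t² + 4t + 4.
Then h(9) = 5791.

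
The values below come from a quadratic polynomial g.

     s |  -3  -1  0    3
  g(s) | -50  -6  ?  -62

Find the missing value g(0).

The 3 known points determine the degree-2 polynomial uniquely.
Write g(s) = as^2 + bs + c. Substituting each data point gives a linear system:
  9a - 3b + c = -50
  a - b + c = -6
  9a + 3b + c = -62
Solving the system yields a = -6, b = -2, c = -2.
So g(s) = -6s^2 - 2s - 2.
Then g(0) = -2.

-2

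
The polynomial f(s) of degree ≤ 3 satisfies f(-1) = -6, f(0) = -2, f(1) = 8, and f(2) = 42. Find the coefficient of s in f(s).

Write f(s) = as^3 + bs^2 + cs + d. Substituting each data point gives a linear system:
  -a + b - c + d = -6
  d = -2
  a + b + c + d = 8
  8a + 4b + 2c + d = 42
Solving the system yields a = 3, b = 3, c = 4, d = -2.
So f(s) = 3s³ + 3s² + 4s - 2.
The coefficient of s is 4.

4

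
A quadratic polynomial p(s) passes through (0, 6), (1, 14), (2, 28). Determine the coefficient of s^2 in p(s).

3

Write p(s) = as^2 + bs + c. Substituting each data point gives a linear system:
  c = 6
  a + b + c = 14
  4a + 2b + c = 28
Solving the system yields a = 3, b = 5, c = 6.
So p(s) = 3s² + 5s + 6.
The leading coefficient is 3.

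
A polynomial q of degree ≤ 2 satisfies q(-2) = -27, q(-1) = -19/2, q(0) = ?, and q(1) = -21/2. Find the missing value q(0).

-4

The 3 known points determine the degree-2 polynomial uniquely.
Write q(x) = ax^2 + bx + c. Substituting each data point gives a linear system:
  4a - 2b + c = -27
  a - b + c = -19/2
  a + b + c = -21/2
Solving the system yields a = -6, b = -1/2, c = -4.
So q(x) = -6x^2 - (1/2)x - 4.
Then q(0) = -4.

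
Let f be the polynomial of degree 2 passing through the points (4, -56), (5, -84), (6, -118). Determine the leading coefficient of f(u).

-3

Write f(u) = au^2 + bu + c. Substituting each data point gives a linear system:
  16a + 4b + c = -56
  25a + 5b + c = -84
  36a + 6b + c = -118
Solving the system yields a = -3, b = -1, c = -4.
So f(u) = -3u^2 - u - 4.
The leading coefficient is -3.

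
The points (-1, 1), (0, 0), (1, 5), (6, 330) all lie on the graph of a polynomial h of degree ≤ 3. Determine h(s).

h(s) = s^3 + 3s^2 + s

Write h(s) = as^3 + bs^2 + cs + d. Substituting each data point gives a linear system:
  -a + b - c + d = 1
  d = 0
  a + b + c + d = 5
  216a + 36b + 6c + d = 330
Solving the system yields a = 1, b = 3, c = 1, d = 0.
So h(s) = s^3 + 3s^2 + s.
Check: h(0) = 0. ✓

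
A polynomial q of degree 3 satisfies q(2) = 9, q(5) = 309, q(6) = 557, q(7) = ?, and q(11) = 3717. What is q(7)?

909

The 4 known points determine the degree-3 polynomial uniquely.
Write q(u) = au^3 + bu^2 + cu + d. Substituting each data point gives a linear system:
  8a + 4b + 2c + d = 9
  125a + 25b + 5c + d = 309
  216a + 36b + 6c + d = 557
  1331a + 121b + 11c + d = 3717
Solving the system yields a = 3, b = -2, c = -3, d = -1.
So q(u) = 3u^3 - 2u^2 - 3u - 1.
Then q(7) = 909.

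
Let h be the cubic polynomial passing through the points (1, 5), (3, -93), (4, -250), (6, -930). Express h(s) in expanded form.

h(s) = -5s^3 + 4s^2 + 6

Write h(s) = as^3 + bs^2 + cs + d. Substituting each data point gives a linear system:
  a + b + c + d = 5
  27a + 9b + 3c + d = -93
  64a + 16b + 4c + d = -250
  216a + 36b + 6c + d = -930
Solving the system yields a = -5, b = 4, c = 0, d = 6.
So h(s) = -5s^3 + 4s^2 + 6.
Check: h(3) = -93. ✓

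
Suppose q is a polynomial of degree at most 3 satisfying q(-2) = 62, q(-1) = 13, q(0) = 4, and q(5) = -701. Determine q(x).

Using the Lagrange interpolation formula with nodes -2, -1, 0, 5:
  L_0(x) = (x + 1)x(x - 5) / -14
  L_1(x) = (x + 2)x(x - 5) / 6
  L_2(x) = (x + 2)(x + 1)(x - 5) / -10
  L_3(x) = (x + 2)(x + 1)x / 210
Then q(x) = 62·L_0(x) + 13·L_1(x) + 4·L_2(x) - 701·L_3(x).
Expanding and collecting terms gives q(x) = -6x³ + 2x² - x + 4.
Check: q(5) = -701. ✓

q(x) = -6x^3 + 2x^2 - x + 4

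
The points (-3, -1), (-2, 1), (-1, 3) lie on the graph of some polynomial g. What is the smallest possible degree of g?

Forward differences of the values at s = -3, -2, -1:
  g  : -1  1  3
  Δ  : 2  2
  Δ^2: 0
The first differences are constant (2) and nonzero, while all higher differences vanish, so the minimal degree is 1.

1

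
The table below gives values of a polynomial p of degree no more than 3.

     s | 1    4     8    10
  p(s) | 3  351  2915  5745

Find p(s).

p(s) = 6s^3 - 3s^2 + 5s - 5

Write p(s) = as^3 + bs^2 + cs + d. Substituting each data point gives a linear system:
  a + b + c + d = 3
  64a + 16b + 4c + d = 351
  512a + 64b + 8c + d = 2915
  1000a + 100b + 10c + d = 5745
Solving the system yields a = 6, b = -3, c = 5, d = -5.
So p(s) = 6s^3 - 3s^2 + 5s - 5.
Check: p(1) = 3. ✓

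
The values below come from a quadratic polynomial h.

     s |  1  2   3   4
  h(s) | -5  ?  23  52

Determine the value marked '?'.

4

The 3 known points determine the degree-2 polynomial uniquely.
Write h(s) = as^2 + bs + c. Substituting each data point gives a linear system:
  a + b + c = -5
  9a + 3b + c = 23
  16a + 4b + c = 52
Solving the system yields a = 5, b = -6, c = -4.
So h(s) = 5s² - 6s - 4.
Then h(2) = 4.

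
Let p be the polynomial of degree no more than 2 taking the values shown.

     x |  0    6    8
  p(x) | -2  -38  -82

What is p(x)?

Write p(x) = ax^2 + bx + c. Substituting each data point gives a linear system:
  c = -2
  36a + 6b + c = -38
  64a + 8b + c = -82
Solving the system yields a = -2, b = 6, c = -2.
So p(x) = -2x^2 + 6x - 2.
Check: p(8) = -82. ✓

p(x) = -2x^2 + 6x - 2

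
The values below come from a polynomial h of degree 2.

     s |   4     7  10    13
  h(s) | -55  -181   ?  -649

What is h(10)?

The 3 known points determine the degree-2 polynomial uniquely.
Write h(s) = as^2 + bs + c. Substituting each data point gives a linear system:
  16a + 4b + c = -55
  49a + 7b + c = -181
  169a + 13b + c = -649
Solving the system yields a = -4, b = 2, c = 1.
So h(s) = -4s^2 + 2s + 1.
Then h(10) = -379.

-379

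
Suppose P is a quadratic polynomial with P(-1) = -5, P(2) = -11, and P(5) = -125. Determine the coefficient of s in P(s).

Write P(s) = as^2 + bs + c. Substituting each data point gives a linear system:
  a - b + c = -5
  4a + 2b + c = -11
  25a + 5b + c = -125
Solving the system yields a = -6, b = 4, c = 5.
So P(s) = -6s² + 4s + 5.
The coefficient of s is 4.

4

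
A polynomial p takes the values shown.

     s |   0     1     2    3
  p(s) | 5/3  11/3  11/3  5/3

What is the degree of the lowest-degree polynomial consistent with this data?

Forward differences of the values at s = 0, 1, 2, 3:
  p  : 5/3  11/3  11/3  5/3
  Δ  : 2  0  -2
  Δ^2: -2  -2
  Δ^3: 0
The second differences are constant (-2) and nonzero, while all higher differences vanish, so the minimal degree is 2.

2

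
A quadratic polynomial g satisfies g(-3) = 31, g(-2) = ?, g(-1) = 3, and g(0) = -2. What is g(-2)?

14

The 3 known points determine the degree-2 polynomial uniquely.
Write g(n) = an^2 + bn + c. Substituting each data point gives a linear system:
  9a - 3b + c = 31
  a - b + c = 3
  c = -2
Solving the system yields a = 3, b = -2, c = -2.
So g(n) = 3n^2 - 2n - 2.
Then g(-2) = 14.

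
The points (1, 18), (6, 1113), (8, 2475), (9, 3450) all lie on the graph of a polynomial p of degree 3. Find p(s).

p(s) = 4s^3 + 6s^2 + 5s + 3

Using the Lagrange interpolation formula with nodes 1, 6, 8, 9:
  L_0(s) = (s - 6)(s - 8)(s - 9) / -280
  L_1(s) = (s - 1)(s - 8)(s - 9) / 30
  L_2(s) = (s - 1)(s - 6)(s - 9) / -14
  L_3(s) = (s - 1)(s - 6)(s - 8) / 24
Then p(s) = 18·L_0(s) + 1113·L_1(s) + 2475·L_2(s) + 3450·L_3(s).
Expanding and collecting terms gives p(s) = 4s^3 + 6s^2 + 5s + 3.
Check: p(9) = 3450. ✓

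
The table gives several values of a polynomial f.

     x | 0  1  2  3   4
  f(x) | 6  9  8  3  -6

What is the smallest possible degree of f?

2

Forward differences of the values at x = 0, 1, 2, 3, 4:
  f  : 6  9  8  3  -6
  Δ  : 3  -1  -5  -9
  Δ^2: -4  -4  -4
  Δ^3: 0  0
  Δ^4: 0
The second differences are constant (-4) and nonzero, while all higher differences vanish, so the minimal degree is 2.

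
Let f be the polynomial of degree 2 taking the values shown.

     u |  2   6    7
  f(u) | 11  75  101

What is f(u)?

f(u) = 2u^2 + 3

Write f(u) = au^2 + bu + c. Substituting each data point gives a linear system:
  4a + 2b + c = 11
  36a + 6b + c = 75
  49a + 7b + c = 101
Solving the system yields a = 2, b = 0, c = 3.
So f(u) = 2u² + 3.
Check: f(2) = 11. ✓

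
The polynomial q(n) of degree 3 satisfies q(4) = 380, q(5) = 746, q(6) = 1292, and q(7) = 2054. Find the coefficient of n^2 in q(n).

0

Write q(n) = an^3 + bn^2 + cn + d. Substituting each data point gives a linear system:
  64a + 16b + 4c + d = 380
  125a + 25b + 5c + d = 746
  216a + 36b + 6c + d = 1292
  343a + 49b + 7c + d = 2054
Solving the system yields a = 6, b = 0, c = 0, d = -4.
So q(n) = 6n³ - 4.
The coefficient of n^2 is 0.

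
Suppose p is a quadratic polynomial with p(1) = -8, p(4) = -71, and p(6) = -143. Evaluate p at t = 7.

-188

Write p(t) = at^2 + bt + c. Substituting each data point gives a linear system:
  a + b + c = -8
  16a + 4b + c = -71
  36a + 6b + c = -143
Solving the system yields a = -3, b = -6, c = 1.
So p(t) = -3t² - 6t + 1.
Then p(7) = -188.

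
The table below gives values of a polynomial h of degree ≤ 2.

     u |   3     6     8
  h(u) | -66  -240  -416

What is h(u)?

Using the Lagrange interpolation formula with nodes 3, 6, 8:
  L_0(u) = (u - 6)(u - 8) / 15
  L_1(u) = (u - 3)(u - 8) / -6
  L_2(u) = (u - 3)(u - 6) / 10
Then h(u) = -66·L_0(u) - 240·L_1(u) - 416·L_2(u).
Expanding and collecting terms gives h(u) = -6u² - 4u.
Check: h(6) = -240. ✓

h(u) = -6u^2 - 4u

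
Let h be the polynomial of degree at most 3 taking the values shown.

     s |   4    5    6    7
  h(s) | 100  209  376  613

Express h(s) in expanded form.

Write h(s) = as^3 + bs^2 + cs + d. Substituting each data point gives a linear system:
  64a + 16b + 4c + d = 100
  125a + 25b + 5c + d = 209
  216a + 36b + 6c + d = 376
  343a + 49b + 7c + d = 613
Solving the system yields a = 2, b = -1, c = -4, d = 4.
So h(s) = 2s³ - s² - 4s + 4.
Check: h(6) = 376. ✓

h(s) = 2s^3 - s^2 - 4s + 4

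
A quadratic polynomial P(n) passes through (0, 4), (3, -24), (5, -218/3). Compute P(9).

-242

Using the Lagrange interpolation formula with nodes 0, 3, 5:
  L_0(n) = (n - 3)(n - 5) / 15
  L_1(n) = n(n - 5) / -6
  L_2(n) = n(n - 3) / 10
Then P(n) = 4·L_0(n) - 24·L_1(n) - 218/3·L_2(n).
Expanding and collecting terms gives P(n) = -3n² - (1/3)n + 4.
Evaluating at n = 9: P(9) = -242.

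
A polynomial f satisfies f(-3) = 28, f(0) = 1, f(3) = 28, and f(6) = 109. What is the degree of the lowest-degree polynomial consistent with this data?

2

Forward differences of the values at t = -3, 0, 3, 6:
  f  : 28  1  28  109
  Δ  : -27  27  81
  Δ^2: 54  54
  Δ^3: 0
The second differences are constant (54) and nonzero, while all higher differences vanish, so the minimal degree is 2.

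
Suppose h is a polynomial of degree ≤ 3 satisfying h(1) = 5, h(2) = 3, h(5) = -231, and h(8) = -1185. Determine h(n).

h(n) = -3n^3 + 5n^2 + 4n - 1

Write h(n) = an^3 + bn^2 + cn + d. Substituting each data point gives a linear system:
  a + b + c + d = 5
  8a + 4b + 2c + d = 3
  125a + 25b + 5c + d = -231
  512a + 64b + 8c + d = -1185
Solving the system yields a = -3, b = 5, c = 4, d = -1.
So h(n) = -3n^3 + 5n^2 + 4n - 1.
Check: h(5) = -231. ✓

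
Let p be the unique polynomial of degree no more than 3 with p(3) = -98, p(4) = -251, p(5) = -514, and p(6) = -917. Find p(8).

Forward differences of the values at s = 3, 4, 5, 6:
  p  : -98  -251  -514  -917
  Δ  : -153  -263  -403
  Δ^2: -110  -140
  Δ^3: -30
The third differences are constant, confirming degree 3.
Interpolating (Newton forward form) and evaluating at s = 8 gives p(8) = -2263.

-2263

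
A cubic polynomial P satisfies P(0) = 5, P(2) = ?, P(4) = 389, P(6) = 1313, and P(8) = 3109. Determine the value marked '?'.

The 4 known points determine the degree-3 polynomial uniquely.
Write P(u) = au^3 + bu^2 + cu + d. Substituting each data point gives a linear system:
  d = 5
  64a + 16b + 4c + d = 389
  216a + 36b + 6c + d = 1313
  512a + 64b + 8c + d = 3109
Solving the system yields a = 6, b = 1, c = -4, d = 5.
So P(u) = 6u^3 + u^2 - 4u + 5.
Then P(2) = 49.

49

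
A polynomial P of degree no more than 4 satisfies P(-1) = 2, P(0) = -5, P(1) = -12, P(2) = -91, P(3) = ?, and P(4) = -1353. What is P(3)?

-434

On equispaced nodes a degree-4 polynomial has vanishing fifth forward difference, so
  - P(-1) + 5·P(0) - 10·P(1) + 10·P(2) - 5·P(3) + P(4) = 0.
Substituting the known values and solving for P(3):
  -5·P(3) = 2170
  P(3) = -434.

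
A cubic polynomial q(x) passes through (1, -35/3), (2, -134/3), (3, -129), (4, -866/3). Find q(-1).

Forward differences of the values at x = 1, 2, 3, 4:
  q  : -35/3  -134/3  -129  -866/3
  Δ  : -33  -253/3  -479/3
  Δ^2: -154/3  -226/3
  Δ^3: -24
The third differences are constant, confirming degree 3.
Interpolating (Newton forward form) and evaluating at x = -1 gives q(-1) = -11/3.

-11/3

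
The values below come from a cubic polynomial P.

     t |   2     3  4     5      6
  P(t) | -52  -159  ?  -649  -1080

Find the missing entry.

The 4 known points determine the degree-3 polynomial uniquely.
Write P(t) = at^3 + bt^2 + ct + d. Substituting each data point gives a linear system:
  8a + 4b + 2c + d = -52
  27a + 9b + 3c + d = -159
  125a + 25b + 5c + d = -649
  216a + 36b + 6c + d = -1080
Solving the system yields a = -4, b = -6, c = -1, d = 6.
So P(t) = -4t^3 - 6t^2 - t + 6.
Then P(4) = -350.

-350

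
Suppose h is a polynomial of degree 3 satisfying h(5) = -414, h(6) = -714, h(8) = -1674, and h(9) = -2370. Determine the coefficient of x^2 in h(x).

-3

Write h(x) = ax^3 + bx^2 + cx + d. Substituting each data point gives a linear system:
  125a + 25b + 5c + d = -414
  216a + 36b + 6c + d = -714
  512a + 64b + 8c + d = -1674
  729a + 81b + 9c + d = -2370
Solving the system yields a = -3, b = -3, c = 6, d = 6.
So h(x) = -3x^3 - 3x^2 + 6x + 6.
The coefficient of x^2 is -3.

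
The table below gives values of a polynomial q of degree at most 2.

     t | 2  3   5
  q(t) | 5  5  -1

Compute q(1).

3

Using the Lagrange interpolation formula with nodes 2, 3, 5:
  L_0(t) = (t - 3)(t - 5) / 3
  L_1(t) = (t - 2)(t - 5) / -2
  L_2(t) = (t - 2)(t - 3) / 6
Then q(t) = 5·L_0(t) + 5·L_1(t) - 1·L_2(t).
Expanding and collecting terms gives q(t) = -t² + 5t - 1.
Evaluating at t = 1: q(1) = 3.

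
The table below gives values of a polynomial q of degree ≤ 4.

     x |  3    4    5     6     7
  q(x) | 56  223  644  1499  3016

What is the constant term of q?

-1

Write q(x) = ax^4 + bx^3 + cx^2 + dx + e. Substituting each data point gives a linear system:
  81a + 27b + 9c + 3d + e = 56
  256a + 64b + 16c + 4d + e = 223
  625a + 125b + 25c + 5d + e = 644
  1296a + 216b + 36c + 6d + e = 1499
  2401a + 343b + 49c + 7d + e = 3016
Solving the system yields a = 2, b = -6, c = 5, d = 4, e = -1.
So q(x) = 2x⁴ - 6x³ + 5x² + 4x - 1.
The constant term is -1.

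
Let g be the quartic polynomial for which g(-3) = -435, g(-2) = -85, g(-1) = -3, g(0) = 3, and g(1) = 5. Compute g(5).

Forward differences of the values at n = -3, -2, -1, 0, 1:
  g  : -435  -85  -3  3  5
  Δ  : 350  82  6  2
  Δ^2: -268  -76  -4
  Δ^3: 192  72
  Δ^4: -120
The fourth differences are constant, confirming degree 4.
Interpolating (Newton forward form) and evaluating at n = 5 gives g(5) = -2787.

-2787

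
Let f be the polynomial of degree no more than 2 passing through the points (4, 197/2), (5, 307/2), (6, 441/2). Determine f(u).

f(u) = 6u^2 + u - 3/2

Write f(u) = au^2 + bu + c. Substituting each data point gives a linear system:
  16a + 4b + c = 197/2
  25a + 5b + c = 307/2
  36a + 6b + c = 441/2
Solving the system yields a = 6, b = 1, c = -3/2.
So f(u) = 6u² + u - 3/2.
Check: f(5) = 307/2. ✓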